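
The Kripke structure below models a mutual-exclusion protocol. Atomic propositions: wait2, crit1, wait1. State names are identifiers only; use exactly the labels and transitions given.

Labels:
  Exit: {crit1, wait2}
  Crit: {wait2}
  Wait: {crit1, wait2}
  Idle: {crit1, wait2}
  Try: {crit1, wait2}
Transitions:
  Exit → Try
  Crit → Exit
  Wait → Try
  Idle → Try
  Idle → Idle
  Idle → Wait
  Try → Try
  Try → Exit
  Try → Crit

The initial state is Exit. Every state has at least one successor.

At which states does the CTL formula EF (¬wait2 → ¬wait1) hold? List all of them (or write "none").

States satisfying ¬wait2 → ¬wait1: {Exit, Crit, Wait, Idle, Try}.
States satisfying EF (¬wait2 → ¬wait1): {Exit, Crit, Wait, Idle, Try}.

{Exit, Crit, Wait, Idle, Try}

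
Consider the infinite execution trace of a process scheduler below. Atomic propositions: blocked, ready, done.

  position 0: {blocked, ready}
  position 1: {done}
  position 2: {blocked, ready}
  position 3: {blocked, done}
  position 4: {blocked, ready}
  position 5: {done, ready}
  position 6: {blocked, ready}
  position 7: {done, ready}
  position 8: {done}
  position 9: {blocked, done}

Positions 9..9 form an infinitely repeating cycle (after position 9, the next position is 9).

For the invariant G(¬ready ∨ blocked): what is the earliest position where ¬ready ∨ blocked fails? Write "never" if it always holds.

Check ¬ready ∨ blocked at each position in order: 0 ✓, 1 ✓, 2 ✓, 3 ✓, 4 ✓.
At position 5 the labels are {done, ready}, so ¬ready ∨ blocked is false there. This is the first violation.

5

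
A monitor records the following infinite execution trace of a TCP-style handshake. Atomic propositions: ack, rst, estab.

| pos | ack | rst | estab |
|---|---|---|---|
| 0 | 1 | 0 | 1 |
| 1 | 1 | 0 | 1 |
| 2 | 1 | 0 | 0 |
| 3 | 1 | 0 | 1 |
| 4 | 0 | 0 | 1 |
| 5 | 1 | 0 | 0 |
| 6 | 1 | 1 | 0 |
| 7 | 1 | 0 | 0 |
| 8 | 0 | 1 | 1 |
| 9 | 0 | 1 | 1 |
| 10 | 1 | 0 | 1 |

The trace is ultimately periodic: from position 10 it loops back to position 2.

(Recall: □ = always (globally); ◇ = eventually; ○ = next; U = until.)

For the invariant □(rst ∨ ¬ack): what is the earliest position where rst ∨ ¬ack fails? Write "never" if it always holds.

At position 0 the labels are {ack, estab}, so rst ∨ ¬ack is false there. This is the first violation.

0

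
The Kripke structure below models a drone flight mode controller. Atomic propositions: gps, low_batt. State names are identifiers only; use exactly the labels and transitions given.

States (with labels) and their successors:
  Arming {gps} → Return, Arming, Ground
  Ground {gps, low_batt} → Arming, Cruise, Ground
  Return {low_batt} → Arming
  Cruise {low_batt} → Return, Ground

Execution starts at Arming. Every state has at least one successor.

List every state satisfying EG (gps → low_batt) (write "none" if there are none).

{Ground, Cruise}

States satisfying gps → low_batt: {Ground, Return, Cruise}.
States satisfying EG (gps → low_batt): {Ground, Cruise}.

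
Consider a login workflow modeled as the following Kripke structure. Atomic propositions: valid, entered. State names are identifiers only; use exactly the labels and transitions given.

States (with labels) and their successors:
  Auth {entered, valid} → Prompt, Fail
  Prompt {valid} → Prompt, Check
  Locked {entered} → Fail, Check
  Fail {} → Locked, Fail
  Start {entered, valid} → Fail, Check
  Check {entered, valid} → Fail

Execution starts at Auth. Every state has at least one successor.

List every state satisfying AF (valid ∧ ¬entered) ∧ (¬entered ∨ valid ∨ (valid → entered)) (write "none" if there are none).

{Prompt}

States satisfying valid ∧ ¬entered: {Prompt}.
States satisfying AF (valid ∧ ¬entered): {Prompt}.
States satisfying ¬entered: {Prompt, Fail}.
States satisfying ¬entered ∨ valid: {Auth, Prompt, Fail, Start, Check}.
States satisfying valid → entered: {Auth, Locked, Fail, Start, Check}.
States satisfying ¬entered ∨ valid ∨ (valid → entered): {Auth, Prompt, Locked, Fail, Start, Check}.
States satisfying AF (valid ∧ ¬entered) ∧ (¬entered ∨ valid ∨ (valid → entered)): {Prompt}.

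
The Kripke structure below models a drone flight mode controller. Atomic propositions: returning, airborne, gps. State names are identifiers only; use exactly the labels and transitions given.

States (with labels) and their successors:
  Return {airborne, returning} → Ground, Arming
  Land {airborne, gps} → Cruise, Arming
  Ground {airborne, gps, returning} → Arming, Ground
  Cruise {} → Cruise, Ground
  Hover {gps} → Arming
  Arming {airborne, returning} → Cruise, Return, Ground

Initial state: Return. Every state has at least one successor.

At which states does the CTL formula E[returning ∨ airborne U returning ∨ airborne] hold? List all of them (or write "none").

States satisfying returning ∨ airborne: {Return, Land, Ground, Arming}.
States satisfying E[returning ∨ airborne U returning ∨ airborne]: {Return, Land, Ground, Arming}.

{Return, Land, Ground, Arming}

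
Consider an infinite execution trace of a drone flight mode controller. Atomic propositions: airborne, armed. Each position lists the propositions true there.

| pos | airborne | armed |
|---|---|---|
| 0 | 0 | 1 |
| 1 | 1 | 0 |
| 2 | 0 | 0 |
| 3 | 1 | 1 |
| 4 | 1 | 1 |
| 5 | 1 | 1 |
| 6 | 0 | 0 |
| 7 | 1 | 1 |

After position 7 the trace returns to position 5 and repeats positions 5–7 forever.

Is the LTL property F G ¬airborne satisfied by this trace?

Violated

G ¬airborne is false at every position 0..7, so it never becomes true and F G ¬airborne fails.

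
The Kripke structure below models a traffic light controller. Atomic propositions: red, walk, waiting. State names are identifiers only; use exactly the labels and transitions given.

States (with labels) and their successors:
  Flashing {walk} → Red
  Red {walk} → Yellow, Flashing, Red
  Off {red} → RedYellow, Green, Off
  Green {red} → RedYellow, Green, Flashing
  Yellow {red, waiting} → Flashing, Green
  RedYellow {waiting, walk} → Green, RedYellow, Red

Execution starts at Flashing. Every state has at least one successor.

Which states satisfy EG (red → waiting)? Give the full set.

States satisfying red → waiting: {Flashing, Red, Yellow, RedYellow}.
States satisfying EG (red → waiting): {Flashing, Red, Yellow, RedYellow}.

{Flashing, Red, Yellow, RedYellow}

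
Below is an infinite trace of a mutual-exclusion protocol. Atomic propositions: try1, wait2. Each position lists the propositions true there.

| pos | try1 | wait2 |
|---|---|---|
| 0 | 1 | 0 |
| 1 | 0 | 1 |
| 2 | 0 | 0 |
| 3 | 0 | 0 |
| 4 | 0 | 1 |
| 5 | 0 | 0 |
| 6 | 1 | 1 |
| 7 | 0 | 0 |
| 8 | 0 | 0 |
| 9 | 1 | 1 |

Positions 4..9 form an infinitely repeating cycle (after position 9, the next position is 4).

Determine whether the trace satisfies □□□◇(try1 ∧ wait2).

Yes

□□◇(try1 ∧ wait2) holds at every position 0..9, and those are all positions ever visited, so □□□◇(try1 ∧ wait2) holds.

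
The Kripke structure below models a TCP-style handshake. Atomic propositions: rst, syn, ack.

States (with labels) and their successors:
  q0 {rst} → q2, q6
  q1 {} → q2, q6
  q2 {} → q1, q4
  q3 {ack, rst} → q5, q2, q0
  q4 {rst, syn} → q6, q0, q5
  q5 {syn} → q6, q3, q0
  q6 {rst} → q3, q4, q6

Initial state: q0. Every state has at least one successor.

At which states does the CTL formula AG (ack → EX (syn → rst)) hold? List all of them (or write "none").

States satisfying ack → EX (syn → rst): {q0, q1, q2, q3, q4, q5, q6}.
States satisfying AG (ack → EX (syn → rst)): {q0, q1, q2, q3, q4, q5, q6}.

{q0, q1, q2, q3, q4, q5, q6}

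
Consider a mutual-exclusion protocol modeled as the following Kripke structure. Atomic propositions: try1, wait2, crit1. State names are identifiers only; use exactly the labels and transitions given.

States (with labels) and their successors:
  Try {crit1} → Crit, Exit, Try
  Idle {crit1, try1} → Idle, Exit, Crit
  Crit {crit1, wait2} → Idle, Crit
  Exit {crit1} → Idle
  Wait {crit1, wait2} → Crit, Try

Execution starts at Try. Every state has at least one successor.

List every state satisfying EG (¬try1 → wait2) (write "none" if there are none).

{Idle, Crit, Wait}

States satisfying ¬try1 → wait2: {Idle, Crit, Wait}.
States satisfying EG (¬try1 → wait2): {Idle, Crit, Wait}.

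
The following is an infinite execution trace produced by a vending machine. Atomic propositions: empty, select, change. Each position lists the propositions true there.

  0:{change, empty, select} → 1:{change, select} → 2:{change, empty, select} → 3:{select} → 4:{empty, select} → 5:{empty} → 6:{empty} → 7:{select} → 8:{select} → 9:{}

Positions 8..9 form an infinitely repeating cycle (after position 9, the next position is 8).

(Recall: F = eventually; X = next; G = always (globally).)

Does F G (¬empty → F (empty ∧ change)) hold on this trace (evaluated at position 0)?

G (¬empty → F (empty ∧ change)) is false at every position 0..9, so it never becomes true and F G (¬empty → F (empty ∧ change)) fails.

Does not hold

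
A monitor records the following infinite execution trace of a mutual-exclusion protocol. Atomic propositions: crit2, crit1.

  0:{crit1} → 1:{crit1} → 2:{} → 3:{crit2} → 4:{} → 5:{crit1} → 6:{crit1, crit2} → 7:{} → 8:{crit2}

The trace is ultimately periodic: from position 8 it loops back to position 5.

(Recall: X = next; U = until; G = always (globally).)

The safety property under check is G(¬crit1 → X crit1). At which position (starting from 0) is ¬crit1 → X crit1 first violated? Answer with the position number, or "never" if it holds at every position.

2

Check ¬crit1 → X crit1 at each position in order: 0 ✓, 1 ✓.
At position 2 the labels are {} and the next position 3 has {crit2}, so ¬crit1 → X crit1 is false there. This is the first violation.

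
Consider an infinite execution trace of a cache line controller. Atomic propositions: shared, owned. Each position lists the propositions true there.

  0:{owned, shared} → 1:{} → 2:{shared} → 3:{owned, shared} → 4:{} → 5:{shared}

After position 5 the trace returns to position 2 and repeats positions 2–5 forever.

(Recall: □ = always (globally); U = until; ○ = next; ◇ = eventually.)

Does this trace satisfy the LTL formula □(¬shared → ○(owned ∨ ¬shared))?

Violated

¬shared → ○(owned ∨ ¬shared) must hold at every position from 0 onward. It fails at position 1, so □(¬shared → ○(owned ∨ ¬shared)) is false.
Positions where ¬shared holds: 1, 4.
Check ○(owned ∨ ¬shared) at each: 1→fails, 4→fails.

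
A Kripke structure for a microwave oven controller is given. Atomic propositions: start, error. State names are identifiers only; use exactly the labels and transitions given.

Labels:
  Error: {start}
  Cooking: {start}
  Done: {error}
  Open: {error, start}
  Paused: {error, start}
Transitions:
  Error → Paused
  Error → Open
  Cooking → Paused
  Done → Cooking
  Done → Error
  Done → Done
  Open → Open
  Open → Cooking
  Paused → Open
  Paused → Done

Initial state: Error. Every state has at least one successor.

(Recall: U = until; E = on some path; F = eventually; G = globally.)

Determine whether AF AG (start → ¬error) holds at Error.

Violated

States satisfying AG (start → ¬error): ∅.
States satisfying AF AG (start → ¬error): ∅.
There is a path from Error along which AG (start → ¬error) never holds.
Error ∉ Sat(AF AG (start → ¬error)).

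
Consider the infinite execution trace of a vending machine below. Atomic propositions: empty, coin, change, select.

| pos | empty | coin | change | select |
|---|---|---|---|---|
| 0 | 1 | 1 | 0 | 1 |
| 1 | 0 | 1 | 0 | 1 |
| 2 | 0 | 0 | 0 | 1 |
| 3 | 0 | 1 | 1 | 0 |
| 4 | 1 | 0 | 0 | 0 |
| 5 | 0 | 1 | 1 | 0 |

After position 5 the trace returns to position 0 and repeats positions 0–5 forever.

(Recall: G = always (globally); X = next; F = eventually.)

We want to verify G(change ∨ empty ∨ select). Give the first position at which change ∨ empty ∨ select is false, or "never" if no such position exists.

change ∨ empty ∨ select holds at every position 0..5, and those are all the positions the trace ever visits, so the invariant G(change ∨ empty ∨ select) is never violated.

never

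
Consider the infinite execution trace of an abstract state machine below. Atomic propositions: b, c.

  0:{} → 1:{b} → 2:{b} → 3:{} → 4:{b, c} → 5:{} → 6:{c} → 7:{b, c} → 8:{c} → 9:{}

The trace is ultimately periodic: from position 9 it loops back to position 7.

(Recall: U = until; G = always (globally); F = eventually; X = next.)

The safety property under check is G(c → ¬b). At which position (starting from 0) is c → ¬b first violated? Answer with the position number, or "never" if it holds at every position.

4

Check c → ¬b at each position in order: 0 ✓, 1 ✓, 2 ✓, 3 ✓.
At position 4 the labels are {b, c}, so c → ¬b is false there. This is the first violation.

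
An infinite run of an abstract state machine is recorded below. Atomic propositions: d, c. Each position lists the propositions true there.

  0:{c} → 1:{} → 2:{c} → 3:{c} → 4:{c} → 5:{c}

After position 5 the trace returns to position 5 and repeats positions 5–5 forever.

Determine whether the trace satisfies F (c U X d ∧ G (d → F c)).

Does not hold

c U X d ∧ G (d → F c) is false at every position 0..5, so it never becomes true and F (c U X d ∧ G (d → F c)) fails.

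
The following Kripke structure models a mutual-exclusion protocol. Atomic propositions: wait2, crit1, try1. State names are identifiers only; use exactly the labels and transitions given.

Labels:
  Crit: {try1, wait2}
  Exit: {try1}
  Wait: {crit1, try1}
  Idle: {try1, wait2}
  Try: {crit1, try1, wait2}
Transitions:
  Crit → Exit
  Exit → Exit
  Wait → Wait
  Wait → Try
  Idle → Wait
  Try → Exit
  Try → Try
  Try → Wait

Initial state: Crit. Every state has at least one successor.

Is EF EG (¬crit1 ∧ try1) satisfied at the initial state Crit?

Satisfied

States satisfying EG (¬crit1 ∧ try1): {Crit, Exit}.
States satisfying EF EG (¬crit1 ∧ try1): {Crit, Exit, Wait, Idle, Try}.
Some path from Crit reaches a state where EG (¬crit1 ∧ try1) holds.
Crit ∈ Sat(EF EG (¬crit1 ∧ try1)).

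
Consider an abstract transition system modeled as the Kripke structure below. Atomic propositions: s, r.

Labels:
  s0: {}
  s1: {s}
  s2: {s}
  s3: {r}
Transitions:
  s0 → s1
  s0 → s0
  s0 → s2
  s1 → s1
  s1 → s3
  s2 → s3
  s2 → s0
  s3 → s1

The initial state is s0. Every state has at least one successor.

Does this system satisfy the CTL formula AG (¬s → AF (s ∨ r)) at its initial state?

States satisfying ¬s → AF (s ∨ r): {s1, s2, s3}.
States satisfying AG (¬s → AF (s ∨ r)): {s1, s3}.
s0 is reachable from s0 and violates ¬s → AF (s ∨ r), so AG fails at s0.
s0 ∉ Sat(AG (¬s → AF (s ∨ r))).

Does not hold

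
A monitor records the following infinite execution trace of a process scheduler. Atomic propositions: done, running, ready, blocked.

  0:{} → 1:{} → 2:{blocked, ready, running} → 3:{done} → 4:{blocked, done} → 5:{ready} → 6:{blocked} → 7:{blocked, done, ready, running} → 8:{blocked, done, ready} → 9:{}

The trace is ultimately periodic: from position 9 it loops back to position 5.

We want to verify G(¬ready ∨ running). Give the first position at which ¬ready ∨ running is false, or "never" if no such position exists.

Check ¬ready ∨ running at each position in order: 0 ✓, 1 ✓, 2 ✓, 3 ✓, 4 ✓.
At position 5 the labels are {ready}, so ¬ready ∨ running is false there. This is the first violation.

5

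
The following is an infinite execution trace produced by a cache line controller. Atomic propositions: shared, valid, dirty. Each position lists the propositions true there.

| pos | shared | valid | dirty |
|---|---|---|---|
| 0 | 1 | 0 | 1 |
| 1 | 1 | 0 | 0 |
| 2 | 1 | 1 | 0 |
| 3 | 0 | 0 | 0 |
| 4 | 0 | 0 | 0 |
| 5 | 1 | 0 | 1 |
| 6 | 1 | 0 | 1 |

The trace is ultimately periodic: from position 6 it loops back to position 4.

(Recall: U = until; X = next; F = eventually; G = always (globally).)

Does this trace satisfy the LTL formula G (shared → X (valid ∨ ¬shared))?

shared → X (valid ∨ ¬shared) must hold at every position from 0 onward. It fails at position 0, so G (shared → X (valid ∨ ¬shared)) is false.
Positions where shared holds: 0, 1, 2, 5, 6.
Check X (valid ∨ ¬shared) at each: 0→fails, 1→ok, 2→ok, 5→fails, 6→ok.

Violated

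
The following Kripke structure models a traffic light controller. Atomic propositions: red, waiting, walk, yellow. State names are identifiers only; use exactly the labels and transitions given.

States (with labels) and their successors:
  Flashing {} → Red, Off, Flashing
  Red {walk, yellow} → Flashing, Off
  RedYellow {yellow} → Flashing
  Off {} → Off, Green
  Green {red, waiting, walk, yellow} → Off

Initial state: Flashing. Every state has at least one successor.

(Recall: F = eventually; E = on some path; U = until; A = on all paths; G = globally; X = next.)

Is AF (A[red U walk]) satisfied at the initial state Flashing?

States satisfying A[red U walk]: {Red, Green}.
States satisfying AF (A[red U walk]): {Red, Green}.
There is a path from Flashing along which A[red U walk] never holds.
Flashing ∉ Sat(AF (A[red U walk])).

No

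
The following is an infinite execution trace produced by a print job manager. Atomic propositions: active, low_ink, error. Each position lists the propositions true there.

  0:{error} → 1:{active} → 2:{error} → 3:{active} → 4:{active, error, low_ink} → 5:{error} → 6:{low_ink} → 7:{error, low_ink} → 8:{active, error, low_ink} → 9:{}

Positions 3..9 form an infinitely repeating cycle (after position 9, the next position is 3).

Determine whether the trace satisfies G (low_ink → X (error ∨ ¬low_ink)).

Holds

low_ink → X (error ∨ ¬low_ink) holds at every position 0..9, and those are all positions ever visited, so G (low_ink → X (error ∨ ¬low_ink)) holds.
Positions where low_ink holds: 4, 6, 7, 8.
Check X (error ∨ ¬low_ink) at each: 4→ok, 6→ok, 7→ok, 8→ok.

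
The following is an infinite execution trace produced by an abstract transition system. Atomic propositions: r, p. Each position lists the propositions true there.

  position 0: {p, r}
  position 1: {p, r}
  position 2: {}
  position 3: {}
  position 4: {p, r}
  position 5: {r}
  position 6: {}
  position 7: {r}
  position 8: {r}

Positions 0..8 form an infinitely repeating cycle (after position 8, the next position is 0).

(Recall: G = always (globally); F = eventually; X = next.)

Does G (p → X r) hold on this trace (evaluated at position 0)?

Violated

p → X r must hold at every position from 0 onward. It fails at position 1, so G (p → X r) is false.
Positions where p holds: 0, 1, 4.
Check X r at each: 0→ok, 1→fails, 4→ok.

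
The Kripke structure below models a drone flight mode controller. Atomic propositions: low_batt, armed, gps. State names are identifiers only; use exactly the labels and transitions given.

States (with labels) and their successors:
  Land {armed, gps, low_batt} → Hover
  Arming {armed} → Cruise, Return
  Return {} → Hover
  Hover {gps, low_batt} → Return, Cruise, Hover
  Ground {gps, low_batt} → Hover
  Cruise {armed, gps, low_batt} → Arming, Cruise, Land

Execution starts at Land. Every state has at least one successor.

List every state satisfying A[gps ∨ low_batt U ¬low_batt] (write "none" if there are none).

{Arming, Return}

States satisfying gps ∨ low_batt: {Land, Hover, Ground, Cruise}.
States satisfying ¬low_batt: {Arming, Return}.
States satisfying A[gps ∨ low_batt U ¬low_batt]: {Arming, Return}.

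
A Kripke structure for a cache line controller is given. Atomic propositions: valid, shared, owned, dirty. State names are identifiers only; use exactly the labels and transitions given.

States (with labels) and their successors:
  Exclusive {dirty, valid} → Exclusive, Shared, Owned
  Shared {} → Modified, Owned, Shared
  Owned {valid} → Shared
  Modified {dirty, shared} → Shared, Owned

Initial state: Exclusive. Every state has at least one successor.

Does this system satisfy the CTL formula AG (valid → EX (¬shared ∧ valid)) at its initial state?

Violated

States satisfying valid → EX (¬shared ∧ valid): {Exclusive, Shared, Modified}.
States satisfying AG (valid → EX (¬shared ∧ valid)): ∅.
Owned is reachable from Exclusive and violates valid → EX (¬shared ∧ valid), so AG fails at Exclusive.
Exclusive ∉ Sat(AG (valid → EX (¬shared ∧ valid))).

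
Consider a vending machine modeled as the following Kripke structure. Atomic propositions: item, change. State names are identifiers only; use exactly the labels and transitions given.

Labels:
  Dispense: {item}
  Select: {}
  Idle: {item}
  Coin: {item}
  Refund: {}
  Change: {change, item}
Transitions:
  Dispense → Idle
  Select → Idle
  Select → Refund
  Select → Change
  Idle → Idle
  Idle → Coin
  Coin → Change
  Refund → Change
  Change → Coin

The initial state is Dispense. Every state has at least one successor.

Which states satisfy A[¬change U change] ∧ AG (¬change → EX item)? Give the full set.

{Coin, Refund, Change}

States satisfying ¬change: {Dispense, Select, Idle, Coin, Refund}.
States satisfying change: {Change}.
States satisfying A[¬change U change]: {Coin, Refund, Change}.
States satisfying ¬change → EX item: {Dispense, Select, Idle, Coin, Refund, Change}.
States satisfying AG (¬change → EX item): {Dispense, Select, Idle, Coin, Refund, Change}.
States satisfying A[¬change U change] ∧ AG (¬change → EX item): {Coin, Refund, Change}.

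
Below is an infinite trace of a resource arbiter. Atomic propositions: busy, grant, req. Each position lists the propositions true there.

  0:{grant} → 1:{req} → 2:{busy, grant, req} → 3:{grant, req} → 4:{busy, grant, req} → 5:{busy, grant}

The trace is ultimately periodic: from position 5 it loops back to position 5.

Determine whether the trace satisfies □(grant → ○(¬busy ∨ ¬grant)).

grant → ○(¬busy ∨ ¬grant) must hold at every position from 0 onward. It fails at position 3, so □(grant → ○(¬busy ∨ ¬grant)) is false.
Positions where grant holds: 0, 2, 3, 4, 5.
Check ○(¬busy ∨ ¬grant) at each: 0→ok, 2→ok, 3→fails, 4→fails, 5→fails.

Violated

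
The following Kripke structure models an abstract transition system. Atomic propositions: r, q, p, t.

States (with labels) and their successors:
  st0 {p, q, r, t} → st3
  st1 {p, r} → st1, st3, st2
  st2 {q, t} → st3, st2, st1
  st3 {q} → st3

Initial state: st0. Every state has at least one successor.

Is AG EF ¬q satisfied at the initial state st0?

No

States satisfying EF ¬q: {st1, st2}.
States satisfying AG EF ¬q: ∅.
st0 is reachable from st0 and violates EF ¬q, so AG fails at st0.
st0 ∉ Sat(AG EF ¬q).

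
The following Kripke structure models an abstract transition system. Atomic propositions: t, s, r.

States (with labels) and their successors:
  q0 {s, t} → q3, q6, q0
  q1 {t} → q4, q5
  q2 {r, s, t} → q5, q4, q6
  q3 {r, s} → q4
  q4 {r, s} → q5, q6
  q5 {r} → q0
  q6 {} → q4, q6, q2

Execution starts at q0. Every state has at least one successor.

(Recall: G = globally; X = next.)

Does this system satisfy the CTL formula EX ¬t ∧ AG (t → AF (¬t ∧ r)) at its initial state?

States satisfying ¬t: {q3, q4, q5, q6}.
States satisfying EX ¬t: {q0, q1, q2, q3, q4, q6}.
States satisfying t → AF (¬t ∧ r): {q1, q3, q4, q5, q6}.
States satisfying AG (t → AF (¬t ∧ r)): ∅.
States satisfying EX ¬t ∧ AG (t → AF (¬t ∧ r)): ∅.
q0 ∉ Sat(EX ¬t ∧ AG (t → AF (¬t ∧ r))).

Violated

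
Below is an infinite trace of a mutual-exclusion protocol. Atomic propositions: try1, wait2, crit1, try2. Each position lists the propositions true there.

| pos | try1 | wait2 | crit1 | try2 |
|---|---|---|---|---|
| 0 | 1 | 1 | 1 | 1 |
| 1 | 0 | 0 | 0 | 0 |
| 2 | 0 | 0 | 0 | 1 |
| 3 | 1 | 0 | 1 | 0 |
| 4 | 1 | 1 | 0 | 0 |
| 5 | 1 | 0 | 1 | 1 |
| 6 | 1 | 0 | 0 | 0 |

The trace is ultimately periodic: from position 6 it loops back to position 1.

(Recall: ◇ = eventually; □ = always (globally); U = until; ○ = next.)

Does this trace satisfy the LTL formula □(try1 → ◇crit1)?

Holds

try1 → ◇crit1 holds at every position 0..6, and those are all positions ever visited, so □(try1 → ◇crit1) holds.
Positions where try1 holds: 0, 3, 4, 5, 6.
Check ◇crit1 at each: 0→ok, 3→ok, 4→ok, 5→ok, 6→ok.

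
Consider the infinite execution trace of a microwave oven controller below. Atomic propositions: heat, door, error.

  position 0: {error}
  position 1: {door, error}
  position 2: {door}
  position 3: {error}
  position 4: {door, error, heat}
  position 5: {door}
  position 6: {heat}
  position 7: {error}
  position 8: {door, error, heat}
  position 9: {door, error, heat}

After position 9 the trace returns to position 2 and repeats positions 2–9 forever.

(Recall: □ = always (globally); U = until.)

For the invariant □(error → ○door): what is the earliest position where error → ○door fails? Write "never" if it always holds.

never

error → ○door holds at every position 0..9, and those are all the positions the trace ever visits, so the invariant □(error → ○door) is never violated.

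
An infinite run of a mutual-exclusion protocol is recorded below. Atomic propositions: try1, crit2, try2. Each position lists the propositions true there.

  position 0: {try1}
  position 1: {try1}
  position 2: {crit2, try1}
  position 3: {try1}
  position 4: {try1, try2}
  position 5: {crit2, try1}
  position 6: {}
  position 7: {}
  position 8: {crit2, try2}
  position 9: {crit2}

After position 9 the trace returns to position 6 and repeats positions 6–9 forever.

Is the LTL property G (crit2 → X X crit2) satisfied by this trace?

No

crit2 → X X crit2 must hold at every position from 0 onward. It fails at position 2, so G (crit2 → X X crit2) is false.
Positions where crit2 holds: 2, 5, 8, 9.
Check X X crit2 at each: 2→fails, 5→fails, 8→fails, 9→fails.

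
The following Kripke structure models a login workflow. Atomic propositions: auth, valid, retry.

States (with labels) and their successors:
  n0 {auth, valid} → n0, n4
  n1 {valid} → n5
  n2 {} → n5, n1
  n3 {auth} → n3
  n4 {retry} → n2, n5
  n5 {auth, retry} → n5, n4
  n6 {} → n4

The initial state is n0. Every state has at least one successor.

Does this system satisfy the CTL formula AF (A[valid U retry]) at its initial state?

Does not hold

States satisfying A[valid U retry]: {n1, n4, n5}.
States satisfying AF (A[valid U retry]): {n1, n2, n4, n5, n6}.
There is a path from n0 along which A[valid U retry] never holds.
n0 ∉ Sat(AF (A[valid U retry])).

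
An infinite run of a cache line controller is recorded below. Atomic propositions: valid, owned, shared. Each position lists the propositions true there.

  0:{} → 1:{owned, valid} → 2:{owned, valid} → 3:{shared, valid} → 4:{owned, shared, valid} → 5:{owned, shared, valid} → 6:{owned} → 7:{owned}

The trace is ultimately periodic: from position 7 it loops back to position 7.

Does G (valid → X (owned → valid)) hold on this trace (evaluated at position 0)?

valid → X (owned → valid) must hold at every position from 0 onward. It fails at position 5, so G (valid → X (owned → valid)) is false.
Positions where valid holds: 1, 2, 3, 4, 5.
Check X (owned → valid) at each: 1→ok, 2→ok, 3→ok, 4→ok, 5→fails.

No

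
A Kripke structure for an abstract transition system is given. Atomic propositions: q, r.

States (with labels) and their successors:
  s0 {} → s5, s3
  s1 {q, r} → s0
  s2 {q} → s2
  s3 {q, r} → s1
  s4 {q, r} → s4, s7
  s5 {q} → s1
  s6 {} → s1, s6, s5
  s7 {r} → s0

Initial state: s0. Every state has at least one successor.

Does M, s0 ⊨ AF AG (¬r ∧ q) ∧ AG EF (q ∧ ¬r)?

No

States satisfying AG (¬r ∧ q): {s2}.
States satisfying AF AG (¬r ∧ q): {s2}.
States satisfying EF (q ∧ ¬r): {s0, s1, s2, s3, s4, s5, s6, s7}.
States satisfying AG EF (q ∧ ¬r): {s0, s1, s2, s3, s4, s5, s6, s7}.
States satisfying AF AG (¬r ∧ q) ∧ AG EF (q ∧ ¬r): {s2}.
s0 ∉ Sat(AF AG (¬r ∧ q) ∧ AG EF (q ∧ ¬r)).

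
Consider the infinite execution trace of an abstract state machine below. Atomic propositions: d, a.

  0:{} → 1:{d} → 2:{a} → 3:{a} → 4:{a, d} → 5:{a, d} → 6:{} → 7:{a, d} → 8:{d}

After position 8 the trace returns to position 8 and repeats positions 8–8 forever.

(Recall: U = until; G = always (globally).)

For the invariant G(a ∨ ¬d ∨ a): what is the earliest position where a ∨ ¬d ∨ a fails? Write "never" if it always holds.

1

Check a ∨ ¬d ∨ a at each position in order: 0 ✓.
At position 1 the labels are {d}, so a ∨ ¬d ∨ a is false there. This is the first violation.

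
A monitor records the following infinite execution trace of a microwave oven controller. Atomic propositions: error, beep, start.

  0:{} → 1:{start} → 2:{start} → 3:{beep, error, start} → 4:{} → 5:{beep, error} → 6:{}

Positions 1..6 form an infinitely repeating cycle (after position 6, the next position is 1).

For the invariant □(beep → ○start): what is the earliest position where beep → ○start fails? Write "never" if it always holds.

3

Check beep → ○start at each position in order: 0 ✓, 1 ✓, 2 ✓.
At position 3 the labels are {beep, error, start} and the next position 4 has {}, so beep → ○start is false there. This is the first violation.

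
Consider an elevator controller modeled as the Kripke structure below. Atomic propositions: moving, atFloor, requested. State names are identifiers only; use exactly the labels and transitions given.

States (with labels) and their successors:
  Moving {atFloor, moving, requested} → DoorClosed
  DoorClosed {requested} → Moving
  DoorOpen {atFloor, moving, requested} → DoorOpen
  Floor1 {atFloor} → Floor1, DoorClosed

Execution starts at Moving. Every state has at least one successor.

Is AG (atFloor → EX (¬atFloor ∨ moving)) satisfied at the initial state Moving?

States satisfying atFloor → EX (¬atFloor ∨ moving): {Moving, DoorClosed, DoorOpen, Floor1}.
States satisfying AG (atFloor → EX (¬atFloor ∨ moving)): {Moving, DoorClosed, DoorOpen, Floor1}.
Every state reachable from Moving satisfies atFloor → EX (¬atFloor ∨ moving).
Moving ∈ Sat(AG (atFloor → EX (¬atFloor ∨ moving))).

Holds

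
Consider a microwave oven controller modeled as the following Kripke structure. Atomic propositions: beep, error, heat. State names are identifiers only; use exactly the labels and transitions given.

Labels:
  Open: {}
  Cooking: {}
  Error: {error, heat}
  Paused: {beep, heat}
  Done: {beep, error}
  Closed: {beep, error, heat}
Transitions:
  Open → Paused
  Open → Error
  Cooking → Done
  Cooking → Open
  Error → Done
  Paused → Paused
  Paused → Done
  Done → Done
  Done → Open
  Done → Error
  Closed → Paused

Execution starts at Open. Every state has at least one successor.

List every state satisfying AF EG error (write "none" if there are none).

{Error, Done}

States satisfying EG error: {Error, Done}.
States satisfying AF EG error: {Error, Done}.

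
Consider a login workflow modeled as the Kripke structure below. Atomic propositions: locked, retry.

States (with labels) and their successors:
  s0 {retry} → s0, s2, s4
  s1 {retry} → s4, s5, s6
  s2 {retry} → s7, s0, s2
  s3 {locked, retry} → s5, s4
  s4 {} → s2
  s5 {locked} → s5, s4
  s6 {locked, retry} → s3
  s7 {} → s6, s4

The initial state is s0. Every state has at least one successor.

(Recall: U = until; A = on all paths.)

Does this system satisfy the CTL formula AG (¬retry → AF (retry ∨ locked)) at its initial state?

States satisfying ¬retry → AF (retry ∨ locked): {s0, s1, s2, s3, s4, s5, s6, s7}.
States satisfying AG (¬retry → AF (retry ∨ locked)): {s0, s1, s2, s3, s4, s5, s6, s7}.
Every state reachable from s0 satisfies ¬retry → AF (retry ∨ locked).
s0 ∈ Sat(AG (¬retry → AF (retry ∨ locked))).

Holds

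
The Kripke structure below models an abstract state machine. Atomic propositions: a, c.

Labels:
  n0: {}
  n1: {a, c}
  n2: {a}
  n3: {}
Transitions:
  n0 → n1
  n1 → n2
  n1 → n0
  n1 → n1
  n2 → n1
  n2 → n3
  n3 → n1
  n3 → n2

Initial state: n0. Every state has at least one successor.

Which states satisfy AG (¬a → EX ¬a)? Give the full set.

States satisfying ¬a → EX ¬a: {n1, n2}.
States satisfying AG (¬a → EX ¬a): ∅.

none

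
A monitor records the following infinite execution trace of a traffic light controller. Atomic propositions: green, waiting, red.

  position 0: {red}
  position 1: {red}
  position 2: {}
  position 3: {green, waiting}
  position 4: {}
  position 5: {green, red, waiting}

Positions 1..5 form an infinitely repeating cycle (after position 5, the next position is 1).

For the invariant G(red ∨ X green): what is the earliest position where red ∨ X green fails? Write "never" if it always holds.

3

Check red ∨ X green at each position in order: 0 ✓, 1 ✓, 2 ✓.
At position 3 the labels are {green, waiting} and the next position 4 has {}, so red ∨ X green is false there. This is the first violation.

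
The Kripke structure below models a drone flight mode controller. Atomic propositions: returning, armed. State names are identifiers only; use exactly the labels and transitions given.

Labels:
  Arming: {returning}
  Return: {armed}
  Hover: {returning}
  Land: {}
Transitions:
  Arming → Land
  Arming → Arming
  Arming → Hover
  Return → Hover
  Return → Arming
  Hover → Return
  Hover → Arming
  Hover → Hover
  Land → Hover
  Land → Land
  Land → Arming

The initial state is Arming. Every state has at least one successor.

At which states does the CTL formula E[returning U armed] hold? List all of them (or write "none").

{Arming, Return, Hover}

States satisfying returning: {Arming, Hover}.
States satisfying armed: {Return}.
States satisfying E[returning U armed]: {Arming, Return, Hover}.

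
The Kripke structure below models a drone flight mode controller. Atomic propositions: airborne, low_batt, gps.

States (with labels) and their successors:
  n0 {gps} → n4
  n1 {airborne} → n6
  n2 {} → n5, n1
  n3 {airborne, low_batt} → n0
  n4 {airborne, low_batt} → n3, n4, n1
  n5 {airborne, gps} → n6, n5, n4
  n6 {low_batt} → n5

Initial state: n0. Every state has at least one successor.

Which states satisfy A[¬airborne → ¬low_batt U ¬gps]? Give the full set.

{n0, n1, n2, n3, n4, n6}

States satisfying ¬airborne → ¬low_batt: {n0, n1, n2, n3, n4, n5}.
States satisfying ¬gps: {n1, n2, n3, n4, n6}.
States satisfying A[¬airborne → ¬low_batt U ¬gps]: {n0, n1, n2, n3, n4, n6}.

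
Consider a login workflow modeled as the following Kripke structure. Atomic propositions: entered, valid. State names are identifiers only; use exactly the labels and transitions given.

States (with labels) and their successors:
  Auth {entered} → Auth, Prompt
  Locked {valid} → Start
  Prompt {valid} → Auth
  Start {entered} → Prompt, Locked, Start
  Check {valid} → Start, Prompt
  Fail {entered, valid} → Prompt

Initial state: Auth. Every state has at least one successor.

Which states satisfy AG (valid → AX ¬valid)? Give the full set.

States satisfying valid → AX ¬valid: {Auth, Locked, Prompt, Start}.
States satisfying AG (valid → AX ¬valid): {Auth, Locked, Prompt, Start}.

{Auth, Locked, Prompt, Start}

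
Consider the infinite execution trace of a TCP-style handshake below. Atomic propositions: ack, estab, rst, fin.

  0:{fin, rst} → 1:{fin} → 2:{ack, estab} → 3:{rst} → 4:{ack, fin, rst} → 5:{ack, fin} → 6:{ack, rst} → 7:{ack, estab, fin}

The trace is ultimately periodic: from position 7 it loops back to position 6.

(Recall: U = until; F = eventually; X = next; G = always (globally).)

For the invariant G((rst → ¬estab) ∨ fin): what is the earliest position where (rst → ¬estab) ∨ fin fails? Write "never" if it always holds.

never

(rst → ¬estab) ∨ fin holds at every position 0..7, and those are all the positions the trace ever visits, so the invariant G((rst → ¬estab) ∨ fin) is never violated.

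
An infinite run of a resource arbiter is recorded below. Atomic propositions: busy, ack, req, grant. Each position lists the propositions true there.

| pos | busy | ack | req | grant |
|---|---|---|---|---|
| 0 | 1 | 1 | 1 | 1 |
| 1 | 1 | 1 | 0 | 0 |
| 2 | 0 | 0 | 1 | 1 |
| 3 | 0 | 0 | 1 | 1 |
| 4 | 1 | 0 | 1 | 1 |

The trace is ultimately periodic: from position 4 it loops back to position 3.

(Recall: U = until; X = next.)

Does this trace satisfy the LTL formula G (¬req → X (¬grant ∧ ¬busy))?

¬req → X (¬grant ∧ ¬busy) must hold at every position from 0 onward. It fails at position 1, so G (¬req → X (¬grant ∧ ¬busy)) is false.
Positions where ¬req holds: 1.
Check X (¬grant ∧ ¬busy) at each: 1→fails.

Violated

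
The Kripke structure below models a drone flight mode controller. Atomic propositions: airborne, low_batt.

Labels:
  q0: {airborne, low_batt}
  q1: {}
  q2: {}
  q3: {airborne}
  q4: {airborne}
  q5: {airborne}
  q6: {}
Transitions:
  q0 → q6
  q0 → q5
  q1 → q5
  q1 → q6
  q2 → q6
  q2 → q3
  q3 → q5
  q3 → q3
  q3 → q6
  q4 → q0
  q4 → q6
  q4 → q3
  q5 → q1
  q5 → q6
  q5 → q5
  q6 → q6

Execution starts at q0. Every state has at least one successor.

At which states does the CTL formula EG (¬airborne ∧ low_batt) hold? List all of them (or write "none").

States satisfying ¬airborne ∧ low_batt: ∅.
States satisfying EG (¬airborne ∧ low_batt): ∅.

none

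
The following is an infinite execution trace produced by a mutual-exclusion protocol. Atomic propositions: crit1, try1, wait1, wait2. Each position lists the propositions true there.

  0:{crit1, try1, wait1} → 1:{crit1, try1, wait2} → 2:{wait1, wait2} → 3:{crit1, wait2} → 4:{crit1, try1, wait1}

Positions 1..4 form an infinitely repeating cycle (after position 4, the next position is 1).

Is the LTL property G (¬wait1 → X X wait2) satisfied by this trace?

Holds

¬wait1 → X X wait2 holds at every position 0..4, and those are all positions ever visited, so G (¬wait1 → X X wait2) holds.
Positions where ¬wait1 holds: 1, 3.
Check X X wait2 at each: 1→ok, 3→ok.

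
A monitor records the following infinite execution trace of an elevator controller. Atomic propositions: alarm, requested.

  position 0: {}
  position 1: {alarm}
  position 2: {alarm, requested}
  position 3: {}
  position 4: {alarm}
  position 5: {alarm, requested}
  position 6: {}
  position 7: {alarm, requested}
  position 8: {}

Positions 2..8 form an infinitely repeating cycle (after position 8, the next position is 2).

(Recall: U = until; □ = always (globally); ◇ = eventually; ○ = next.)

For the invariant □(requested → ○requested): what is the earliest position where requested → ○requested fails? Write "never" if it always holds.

2

Check requested → ○requested at each position in order: 0 ✓, 1 ✓.
At position 2 the labels are {alarm, requested} and the next position 3 has {}, so requested → ○requested is false there. This is the first violation.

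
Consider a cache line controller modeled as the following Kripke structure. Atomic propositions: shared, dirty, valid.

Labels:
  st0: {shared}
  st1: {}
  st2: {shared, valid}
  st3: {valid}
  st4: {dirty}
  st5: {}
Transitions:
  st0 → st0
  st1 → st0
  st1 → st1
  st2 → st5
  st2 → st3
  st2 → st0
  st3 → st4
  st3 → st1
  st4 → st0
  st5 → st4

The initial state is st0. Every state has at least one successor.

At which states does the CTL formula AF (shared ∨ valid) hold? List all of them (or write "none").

{st0, st2, st3, st4, st5}

States satisfying shared ∨ valid: {st0, st2, st3}.
States satisfying AF (shared ∨ valid): {st0, st2, st3, st4, st5}.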